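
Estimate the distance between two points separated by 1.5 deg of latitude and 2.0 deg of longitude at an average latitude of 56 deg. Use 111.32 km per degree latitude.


dlat_km = 1.5 * 111.32 = 166.98
dlon_km = 2.0 * 111.32 * cos(56) ≈ 124.499
dist = sqrt(166.98^2 + 124.499^2) ≈ 208.3 km

208.3 km


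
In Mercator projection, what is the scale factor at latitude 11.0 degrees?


SF = 1 / cos(11.0) = 1 / 0.981627 = 1.019

1.019


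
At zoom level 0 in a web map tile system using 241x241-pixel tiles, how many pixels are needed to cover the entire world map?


tiles per axis = 2^0 = 1
total tiles = 1^2 = 1
pixels per axis = 1 * 241 = 241
total pixels = 241^2 = 58081

58081 pixels


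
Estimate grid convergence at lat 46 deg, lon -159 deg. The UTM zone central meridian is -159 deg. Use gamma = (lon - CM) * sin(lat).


gamma = (-159 - -159) * sin(46) = 0 * 0.71934 = 0.0 degrees

0.0 degrees


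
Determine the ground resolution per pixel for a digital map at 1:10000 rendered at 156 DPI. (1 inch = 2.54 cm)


pixel_cm = 2.54 / 156 ≈ 0.016282 cm
ground = pixel_cm * 10000 / 100 = 2.54 * 10000 / (156 * 100) = 25400 / 15600 ≈ 1.63 m

1.63 m


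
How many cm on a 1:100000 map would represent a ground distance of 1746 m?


map_cm = 1746 * 100 / 100000 = 1.746 cm ≈ 1.75 cm

1.75 cm


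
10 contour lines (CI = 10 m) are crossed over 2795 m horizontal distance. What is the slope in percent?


elevation change = 10 * 10 = 100 m
slope = 100 / 2795 * 100 = 3.6%

3.6%


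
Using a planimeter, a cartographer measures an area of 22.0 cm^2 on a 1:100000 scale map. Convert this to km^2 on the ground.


ground_area = 22.0 * (100000/100)^2 = 22000000.0 m^2 = 22.0 km^2

22.0 km^2


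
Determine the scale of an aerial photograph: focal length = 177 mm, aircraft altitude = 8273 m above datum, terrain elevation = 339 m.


scale = f / (H - h) = 177 mm / 7934 m = 177 / 7934000 = 1:44825

1:44825


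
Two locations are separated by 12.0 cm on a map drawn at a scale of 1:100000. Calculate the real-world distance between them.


ground = 12.0 cm * 100000 / 100 = 12000.0 m = 12.0 km

12.0 km


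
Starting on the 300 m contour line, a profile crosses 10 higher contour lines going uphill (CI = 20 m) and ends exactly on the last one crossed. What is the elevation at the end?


elevation = 300 + 10 * 20 = 500 m

500 m


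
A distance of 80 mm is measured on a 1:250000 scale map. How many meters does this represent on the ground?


ground = 80 mm * 250000 / 1000 = 20000.0 m

20000.0 m


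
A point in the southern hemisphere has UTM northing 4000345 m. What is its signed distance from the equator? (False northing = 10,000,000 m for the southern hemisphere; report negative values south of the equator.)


For southern: actual = 4000345 - 10000000 = -5999655 m

-5999655 m


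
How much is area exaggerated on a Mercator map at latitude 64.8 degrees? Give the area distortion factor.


area_distortion = 1/cos^2(64.8) = 5.516

5.516


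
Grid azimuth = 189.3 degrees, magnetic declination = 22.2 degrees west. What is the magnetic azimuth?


magnetic azimuth = grid azimuth - declination (east +ve)
mag_az = 189.3 - -22.2 = 211.5 degrees

211.5 degrees


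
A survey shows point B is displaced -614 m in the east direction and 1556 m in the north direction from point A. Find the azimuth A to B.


az = atan2(-614, 1556) = -21.5 deg
adjusted to 0-360: 338.5 degrees

338.5 degrees


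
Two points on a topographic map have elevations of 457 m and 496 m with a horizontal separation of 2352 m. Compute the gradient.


gradient = (496 - 457) / 2352 = 39 / 2352 = 0.0166

0.0166


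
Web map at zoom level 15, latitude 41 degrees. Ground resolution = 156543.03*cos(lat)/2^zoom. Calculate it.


res = 156543.03 * cos(41) / 2^15 = 156543.03 * 0.75470958 / 32768 = 3.61 m/pixel

3.61 m/pixel


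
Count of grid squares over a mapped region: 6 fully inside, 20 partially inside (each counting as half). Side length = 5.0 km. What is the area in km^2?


effective squares = 6 + 20 * 0.5 = 16.0
area = 16.0 * 25.0 = 400.0 km^2

400.0 km^2


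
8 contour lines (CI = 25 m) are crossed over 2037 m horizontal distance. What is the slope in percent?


elevation change = 8 * 25 = 200 m
slope = 200 / 2037 * 100 = 9.8%

9.8%


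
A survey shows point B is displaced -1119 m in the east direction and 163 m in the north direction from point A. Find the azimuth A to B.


az = atan2(-1119, 163) = -81.7 deg
adjusted to 0-360: 278.3 degrees

278.3 degrees


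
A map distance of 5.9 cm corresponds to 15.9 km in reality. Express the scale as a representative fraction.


ground = 15.9 km = 1590000 cm; RF denominator = ground / map = 1590000 / 5.9 ≈ 269492; RF = 1:269492

1:269492


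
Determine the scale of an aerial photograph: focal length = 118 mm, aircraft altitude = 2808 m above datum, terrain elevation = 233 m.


scale = f / (H - h) = 118 mm / 2575 m = 118 / 2575000 = 1:21822

1:21822


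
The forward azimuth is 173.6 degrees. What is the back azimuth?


back azimuth = (173.6 + 180) mod 360 = 353.6 degrees

353.6 degrees


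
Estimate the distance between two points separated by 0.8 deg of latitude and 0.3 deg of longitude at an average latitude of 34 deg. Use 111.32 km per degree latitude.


dlat_km = 0.8 * 111.32 = 89.056
dlon_km = 0.3 * 111.32 * cos(34) ≈ 27.687
dist = sqrt(89.056^2 + 27.687^2) ≈ 93.3 km

93.3 km


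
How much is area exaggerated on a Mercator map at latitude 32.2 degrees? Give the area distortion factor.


area_distortion = 1/cos^2(32.2) = 1.397

1.397


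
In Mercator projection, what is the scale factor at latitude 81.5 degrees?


SF = 1 / cos(81.5) = 1 / 0.147809 = 6.765

6.765


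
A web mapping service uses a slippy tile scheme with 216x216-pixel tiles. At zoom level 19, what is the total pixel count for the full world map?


tiles per axis = 2^19 = 524288
total tiles = 524288^2 = 274877906944
pixels per axis = 524288 * 216 = 113246208
total pixels = 113246208^2 = 12824703626379264

12824703626379264 pixels


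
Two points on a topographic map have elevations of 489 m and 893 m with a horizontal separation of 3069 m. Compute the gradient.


gradient = (893 - 489) / 3069 = 404 / 3069 = 0.1316

0.1316


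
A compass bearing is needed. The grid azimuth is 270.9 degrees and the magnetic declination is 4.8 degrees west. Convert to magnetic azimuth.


magnetic azimuth = grid azimuth - declination (east +ve)
mag_az = 270.9 - -4.8 = 275.7 degrees

275.7 degrees


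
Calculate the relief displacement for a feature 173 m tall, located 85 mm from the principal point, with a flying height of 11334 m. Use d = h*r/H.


d = h * r / H = 173 * 85 / 11334 = 1.3 mm

1.3 mm


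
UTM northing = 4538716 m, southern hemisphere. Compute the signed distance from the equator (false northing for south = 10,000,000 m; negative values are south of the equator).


For southern: actual = 4538716 - 10000000 = -5461284 m

-5461284 m


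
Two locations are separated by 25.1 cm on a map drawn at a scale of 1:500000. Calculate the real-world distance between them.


ground = 25.1 cm * 500000 / 100 = 125500.0 m = 125.5 km

125.5 km


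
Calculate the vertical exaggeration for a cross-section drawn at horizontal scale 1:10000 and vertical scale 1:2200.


VE = horizontal_scale / vertical_scale = 10000 / 2200 ≈ 4.5

4.5x


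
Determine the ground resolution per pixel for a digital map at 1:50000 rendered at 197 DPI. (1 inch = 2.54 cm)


pixel_cm = 2.54 / 197 ≈ 0.012893 cm
ground = pixel_cm * 50000 / 100 = 2.54 * 50000 / (197 * 100) = 127000 / 19700 ≈ 6.45 m

6.45 m


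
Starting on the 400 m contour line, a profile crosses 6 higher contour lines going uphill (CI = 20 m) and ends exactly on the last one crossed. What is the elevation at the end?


elevation = 400 + 6 * 20 = 520 m

520 m


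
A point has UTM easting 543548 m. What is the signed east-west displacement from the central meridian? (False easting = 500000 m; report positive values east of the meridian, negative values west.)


displacement = 543548 - 500000 = 43548 m

43548 m


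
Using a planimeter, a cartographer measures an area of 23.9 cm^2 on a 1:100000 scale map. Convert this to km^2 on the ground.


ground_area = 23.9 * (100000/100)^2 = 23900000.0 m^2 = 23.9 km^2

23.9 km^2


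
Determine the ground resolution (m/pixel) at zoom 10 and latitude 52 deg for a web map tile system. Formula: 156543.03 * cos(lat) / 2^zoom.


res = 156543.03 * cos(52) / 2^10 = 156543.03 * 0.61566148 / 1024 = 94.12 m/pixel

94.12 m/pixel


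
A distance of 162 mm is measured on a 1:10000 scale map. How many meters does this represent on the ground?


ground = 162 mm * 10000 / 1000 = 1620.0 m

1620.0 m


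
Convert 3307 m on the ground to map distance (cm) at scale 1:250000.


map_cm = 3307 * 100 / 250000 = 1.3228 cm ≈ 1.32 cm

1.32 cm


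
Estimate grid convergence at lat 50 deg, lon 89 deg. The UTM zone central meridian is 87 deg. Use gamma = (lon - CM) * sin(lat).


gamma = (89 - 87) * sin(50) = 2 * 0.766044 = 1.532 degrees

1.532 degrees


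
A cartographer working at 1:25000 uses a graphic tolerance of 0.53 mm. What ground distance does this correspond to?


ground = 0.53 mm * 25000 / 1000 = 13.25 m

13.25 m


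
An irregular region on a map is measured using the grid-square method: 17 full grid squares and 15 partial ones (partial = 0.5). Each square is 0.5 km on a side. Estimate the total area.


effective squares = 17 + 15 * 0.5 = 24.5
area = 24.5 * 0.25 = 6.125 km^2

6.125 km^2


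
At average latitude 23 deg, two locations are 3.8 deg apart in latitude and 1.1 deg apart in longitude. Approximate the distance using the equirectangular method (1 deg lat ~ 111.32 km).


dlat_km = 3.8 * 111.32 = 423.016
dlon_km = 1.1 * 111.32 * cos(23) ≈ 112.718
dist = sqrt(423.016^2 + 112.718^2) ≈ 437.8 km

437.8 km


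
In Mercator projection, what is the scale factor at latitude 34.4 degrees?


SF = 1 / cos(34.4) = 1 / 0.825113 = 1.212

1.212


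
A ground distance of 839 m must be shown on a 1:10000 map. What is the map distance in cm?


map_cm = 839 * 100 / 10000 = 8.39 cm

8.39 cm


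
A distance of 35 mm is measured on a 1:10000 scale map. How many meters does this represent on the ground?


ground = 35 mm * 10000 / 1000 = 350.0 m

350.0 m


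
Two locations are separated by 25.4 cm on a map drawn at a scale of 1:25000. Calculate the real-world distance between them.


ground = 25.4 cm * 25000 / 100 = 6350.0 m = 6.35 km

6.35 km


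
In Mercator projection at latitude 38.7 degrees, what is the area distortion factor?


area_distortion = 1/cos^2(38.7) = 1.642

1.642


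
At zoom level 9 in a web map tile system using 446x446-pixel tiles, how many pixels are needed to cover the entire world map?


tiles per axis = 2^9 = 512
total tiles = 512^2 = 262144
pixels per axis = 512 * 446 = 228352
total pixels = 228352^2 = 52144635904

52144635904 pixels


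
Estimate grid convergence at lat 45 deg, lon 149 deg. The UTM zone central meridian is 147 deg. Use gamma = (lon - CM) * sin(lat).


gamma = (149 - 147) * sin(45) = 2 * 0.707107 = 1.414 degrees

1.414 degrees


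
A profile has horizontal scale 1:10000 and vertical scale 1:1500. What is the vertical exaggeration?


VE = horizontal_scale / vertical_scale = 10000 / 1500 ≈ 6.7

6.7x


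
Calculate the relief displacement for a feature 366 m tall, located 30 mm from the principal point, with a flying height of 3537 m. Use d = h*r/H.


d = h * r / H = 366 * 30 / 3537 = 3.1 mm

3.1 mm


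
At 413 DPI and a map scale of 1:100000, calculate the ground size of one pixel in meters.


pixel_cm = 2.54 / 413 ≈ 0.00615 cm
ground = pixel_cm * 100000 / 100 = 2.54 * 100000 / (413 * 100) = 254000 / 41300 ≈ 6.15 m

6.15 m


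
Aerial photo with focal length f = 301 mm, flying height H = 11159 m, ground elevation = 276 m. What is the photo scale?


scale = f / (H - h) = 301 mm / 10883 m = 301 / 10883000 = 1:36156

1:36156


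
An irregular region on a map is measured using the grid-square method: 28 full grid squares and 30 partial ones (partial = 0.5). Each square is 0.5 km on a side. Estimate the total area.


effective squares = 28 + 30 * 0.5 = 43.0
area = 43.0 * 0.25 = 10.75 km^2

10.75 km^2


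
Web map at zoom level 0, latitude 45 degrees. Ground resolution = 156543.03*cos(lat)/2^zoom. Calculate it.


res = 156543.03 * cos(45) / 2^0 = 156543.03 * 0.70710678 / 1 = 110692.64 m/pixel

110692.64 m/pixel


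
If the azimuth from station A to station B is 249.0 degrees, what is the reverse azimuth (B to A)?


back azimuth = (249.0 + 180) mod 360 = 69.0 degrees

69.0 degrees


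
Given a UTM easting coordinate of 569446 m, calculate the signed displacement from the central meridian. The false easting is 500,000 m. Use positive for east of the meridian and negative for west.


displacement = 569446 - 500000 = 69446 m

69446 m


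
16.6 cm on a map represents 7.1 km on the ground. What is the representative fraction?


ground = 7.1 km = 710000 cm; RF denominator = ground / map = 710000 / 16.6 ≈ 42771; RF = 1:42771

1:42771


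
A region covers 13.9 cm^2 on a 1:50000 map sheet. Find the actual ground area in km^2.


ground_area = 13.9 * (50000/100)^2 = 3475000.0 m^2 = 3.475 km^2

3.475 km^2


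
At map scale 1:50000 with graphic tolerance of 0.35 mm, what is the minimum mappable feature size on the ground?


ground = 0.35 mm * 50000 / 1000 = 17.5 m

17.5 m


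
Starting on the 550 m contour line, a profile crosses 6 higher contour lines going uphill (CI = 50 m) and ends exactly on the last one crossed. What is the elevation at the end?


elevation = 550 + 6 * 50 = 850 m

850 m


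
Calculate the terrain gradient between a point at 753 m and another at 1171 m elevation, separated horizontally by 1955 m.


gradient = (1171 - 753) / 1955 = 418 / 1955 = 0.2138

0.2138


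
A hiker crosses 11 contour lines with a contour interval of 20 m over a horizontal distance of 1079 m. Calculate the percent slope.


elevation change = 11 * 20 = 220 m
slope = 220 / 1079 * 100 = 20.4%

20.4%


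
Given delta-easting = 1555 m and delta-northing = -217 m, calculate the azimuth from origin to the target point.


az = atan2(1555, -217) = 97.9 deg
adjusted to 0-360: 97.9 degrees

97.9 degrees


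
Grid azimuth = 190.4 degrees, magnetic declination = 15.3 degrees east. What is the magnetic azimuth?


magnetic azimuth = grid azimuth - declination (east +ve)
mag_az = 190.4 - 15.3 = 175.1 degrees

175.1 degrees


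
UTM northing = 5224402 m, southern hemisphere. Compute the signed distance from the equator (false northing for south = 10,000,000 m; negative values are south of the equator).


For southern: actual = 5224402 - 10000000 = -4775598 m

-4775598 m


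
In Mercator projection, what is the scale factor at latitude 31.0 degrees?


SF = 1 / cos(31.0) = 1 / 0.857167 = 1.167

1.167


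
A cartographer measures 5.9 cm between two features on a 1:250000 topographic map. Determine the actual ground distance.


ground = 5.9 cm * 250000 / 100 = 14750.0 m = 14.75 km

14.75 km


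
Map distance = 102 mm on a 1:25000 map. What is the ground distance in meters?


ground = 102 mm * 25000 / 1000 = 2550.0 m

2550.0 m


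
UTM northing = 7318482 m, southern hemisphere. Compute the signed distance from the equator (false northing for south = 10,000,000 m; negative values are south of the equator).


For southern: actual = 7318482 - 10000000 = -2681518 m

-2681518 m


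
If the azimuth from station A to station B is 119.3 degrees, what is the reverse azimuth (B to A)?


back azimuth = (119.3 + 180) mod 360 = 299.3 degrees

299.3 degrees


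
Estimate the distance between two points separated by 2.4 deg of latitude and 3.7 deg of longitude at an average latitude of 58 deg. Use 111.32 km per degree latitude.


dlat_km = 2.4 * 111.32 = 267.168
dlon_km = 3.7 * 111.32 * cos(58) ≈ 218.265
dist = sqrt(267.168^2 + 218.265^2) ≈ 345.0 km

345.0 km


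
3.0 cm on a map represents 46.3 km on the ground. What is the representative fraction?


ground = 46.3 km = 4630000 cm; RF denominator = ground / map = 4630000 / 3.0 ≈ 1543333; RF = 1:1543333

1:1543333


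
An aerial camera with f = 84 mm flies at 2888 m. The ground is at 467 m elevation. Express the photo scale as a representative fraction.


scale = f / (H - h) = 84 mm / 2421 m = 84 / 2421000 = 1:28821

1:28821


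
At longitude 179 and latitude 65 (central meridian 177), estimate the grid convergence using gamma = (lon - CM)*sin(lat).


gamma = (179 - 177) * sin(65) = 2 * 0.906308 = 1.813 degrees

1.813 degrees


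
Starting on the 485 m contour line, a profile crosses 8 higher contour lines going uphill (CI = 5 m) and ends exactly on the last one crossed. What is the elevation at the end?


elevation = 485 + 8 * 5 = 525 m

525 m


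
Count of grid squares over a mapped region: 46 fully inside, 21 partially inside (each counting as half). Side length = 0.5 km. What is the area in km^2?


effective squares = 46 + 21 * 0.5 = 56.5
area = 56.5 * 0.25 = 14.125 km^2

14.125 km^2


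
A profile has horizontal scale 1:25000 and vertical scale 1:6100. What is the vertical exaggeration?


VE = horizontal_scale / vertical_scale = 25000 / 6100 ≈ 4.1

4.1x


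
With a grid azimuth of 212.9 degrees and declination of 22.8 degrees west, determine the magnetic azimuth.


magnetic azimuth = grid azimuth - declination (east +ve)
mag_az = 212.9 - -22.8 = 235.7 degrees

235.7 degrees


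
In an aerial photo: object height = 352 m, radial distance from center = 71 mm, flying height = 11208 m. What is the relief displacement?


d = h * r / H = 352 * 71 / 11208 = 2.23 mm

2.23 mm


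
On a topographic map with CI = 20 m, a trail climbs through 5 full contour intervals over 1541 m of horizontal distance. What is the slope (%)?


elevation change = 5 * 20 = 100 m
slope = 100 / 1541 * 100 = 6.5%

6.5%


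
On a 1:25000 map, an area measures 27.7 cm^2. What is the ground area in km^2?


ground_area = 27.7 * (25000/100)^2 = 1731250.0 m^2 = 1.73125 km^2 ≈ 1.731 km^2

1.731 km^2


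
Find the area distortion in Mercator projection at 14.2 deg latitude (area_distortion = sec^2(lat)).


area_distortion = 1/cos^2(14.2) = 1.064

1.064


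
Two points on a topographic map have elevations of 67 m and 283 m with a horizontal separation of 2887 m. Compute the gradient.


gradient = (283 - 67) / 2887 = 216 / 2887 = 0.0748

0.0748


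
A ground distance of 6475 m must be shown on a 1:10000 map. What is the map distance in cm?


map_cm = 6475 * 100 / 10000 = 64.75 cm

64.75 cm


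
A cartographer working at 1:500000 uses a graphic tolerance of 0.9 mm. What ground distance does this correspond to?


ground = 0.9 mm * 500000 / 1000 = 450.0 m

450.0 m


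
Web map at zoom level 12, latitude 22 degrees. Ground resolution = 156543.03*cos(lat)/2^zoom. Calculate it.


res = 156543.03 * cos(22) / 2^12 = 156543.03 * 0.92718385 / 4096 = 35.44 m/pixel

35.44 m/pixel


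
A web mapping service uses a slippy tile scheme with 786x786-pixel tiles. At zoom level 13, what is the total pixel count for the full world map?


tiles per axis = 2^13 = 8192
total tiles = 8192^2 = 67108864
pixels per axis = 8192 * 786 = 6438912
total pixels = 6438912^2 = 41459587743744

41459587743744 pixels


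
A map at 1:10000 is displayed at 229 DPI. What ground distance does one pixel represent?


pixel_cm = 2.54 / 229 ≈ 0.011092 cm
ground = pixel_cm * 10000 / 100 = 2.54 * 10000 / (229 * 100) = 25400 / 22900 ≈ 1.11 m

1.11 m


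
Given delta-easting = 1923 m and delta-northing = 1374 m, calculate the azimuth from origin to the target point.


az = atan2(1923, 1374) = 54.5 deg
adjusted to 0-360: 54.5 degrees

54.5 degrees


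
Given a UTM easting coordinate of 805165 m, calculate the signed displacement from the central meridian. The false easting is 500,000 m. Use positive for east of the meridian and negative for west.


displacement = 805165 - 500000 = 305165 m

305165 m


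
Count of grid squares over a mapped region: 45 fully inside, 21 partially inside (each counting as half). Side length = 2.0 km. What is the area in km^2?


effective squares = 45 + 21 * 0.5 = 55.5
area = 55.5 * 4.0 = 222.0 km^2

222.0 km^2


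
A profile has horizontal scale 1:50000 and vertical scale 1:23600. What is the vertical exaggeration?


VE = horizontal_scale / vertical_scale = 50000 / 23600 ≈ 2.1

2.1x


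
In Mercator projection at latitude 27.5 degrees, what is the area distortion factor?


area_distortion = 1/cos^2(27.5) = 1.271

1.271


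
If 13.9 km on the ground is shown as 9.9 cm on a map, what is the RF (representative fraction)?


ground = 13.9 km = 1390000 cm; RF denominator = ground / map = 1390000 / 9.9 ≈ 140404; RF = 1:140404

1:140404


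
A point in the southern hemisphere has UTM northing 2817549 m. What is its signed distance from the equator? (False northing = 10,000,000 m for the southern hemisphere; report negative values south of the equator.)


For southern: actual = 2817549 - 10000000 = -7182451 m

-7182451 m


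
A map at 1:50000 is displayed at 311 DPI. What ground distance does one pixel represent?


pixel_cm = 2.54 / 311 ≈ 0.008167 cm
ground = pixel_cm * 50000 / 100 = 2.54 * 50000 / (311 * 100) = 127000 / 31100 ≈ 4.08 m

4.08 m


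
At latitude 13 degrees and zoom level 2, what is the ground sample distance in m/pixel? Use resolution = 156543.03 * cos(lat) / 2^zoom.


res = 156543.03 * cos(13) / 2^2 = 156543.03 * 0.97437006 / 4 = 38132.71 m/pixel

38132.71 m/pixel


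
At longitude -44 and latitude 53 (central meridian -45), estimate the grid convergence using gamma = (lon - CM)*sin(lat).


gamma = (-44 - -45) * sin(53) = 1 * 0.798636 = 0.799 degrees

0.799 degrees


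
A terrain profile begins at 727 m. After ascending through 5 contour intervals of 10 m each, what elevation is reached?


elevation = 727 + 5 * 10 = 777 m

777 m


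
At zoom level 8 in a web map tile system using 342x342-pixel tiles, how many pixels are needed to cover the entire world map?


tiles per axis = 2^8 = 256
total tiles = 256^2 = 65536
pixels per axis = 256 * 342 = 87552
total pixels = 87552^2 = 7665352704

7665352704 pixels


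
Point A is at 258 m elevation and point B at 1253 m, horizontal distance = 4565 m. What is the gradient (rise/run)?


gradient = (1253 - 258) / 4565 = 995 / 4565 = 0.218

0.218


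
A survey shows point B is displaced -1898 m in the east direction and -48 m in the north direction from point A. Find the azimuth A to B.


az = atan2(-1898, -48) = -91.4 deg
adjusted to 0-360: 268.6 degrees

268.6 degrees


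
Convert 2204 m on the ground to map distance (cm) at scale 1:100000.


map_cm = 2204 * 100 / 100000 = 2.204 cm ≈ 2.2 cm

2.2 cm


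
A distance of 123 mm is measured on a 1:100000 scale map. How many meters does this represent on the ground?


ground = 123 mm * 100000 / 1000 = 12300.0 m

12300.0 m


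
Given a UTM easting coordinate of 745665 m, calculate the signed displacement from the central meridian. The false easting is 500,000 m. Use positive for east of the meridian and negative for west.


displacement = 745665 - 500000 = 245665 m

245665 m


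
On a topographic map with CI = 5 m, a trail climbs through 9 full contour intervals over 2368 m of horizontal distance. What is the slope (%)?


elevation change = 9 * 5 = 45 m
slope = 45 / 2368 * 100 = 1.9%

1.9%


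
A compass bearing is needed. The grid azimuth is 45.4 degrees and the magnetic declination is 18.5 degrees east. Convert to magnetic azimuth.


magnetic azimuth = grid azimuth - declination (east +ve)
mag_az = 45.4 - 18.5 = 26.9 degrees

26.9 degrees


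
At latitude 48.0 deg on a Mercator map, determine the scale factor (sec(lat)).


SF = 1 / cos(48.0) = 1 / 0.669131 = 1.494

1.494


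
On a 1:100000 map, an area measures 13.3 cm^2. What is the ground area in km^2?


ground_area = 13.3 * (100000/100)^2 = 13300000.0 m^2 = 13.3 km^2

13.3 km^2


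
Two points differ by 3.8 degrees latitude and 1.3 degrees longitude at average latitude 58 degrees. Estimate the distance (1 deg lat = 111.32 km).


dlat_km = 3.8 * 111.32 = 423.016
dlon_km = 1.3 * 111.32 * cos(58) ≈ 76.688
dist = sqrt(423.016^2 + 76.688^2) ≈ 429.9 km

429.9 km


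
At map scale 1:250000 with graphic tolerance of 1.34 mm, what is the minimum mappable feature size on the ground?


ground = 1.34 mm * 250000 / 1000 = 335.0 m

335.0 m


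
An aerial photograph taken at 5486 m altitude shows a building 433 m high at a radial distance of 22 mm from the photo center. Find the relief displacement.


d = h * r / H = 433 * 22 / 5486 = 1.74 mm

1.74 mm


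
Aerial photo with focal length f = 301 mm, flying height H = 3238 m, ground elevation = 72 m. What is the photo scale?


scale = f / (H - h) = 301 mm / 3166 m = 301 / 3166000 = 1:10518

1:10518


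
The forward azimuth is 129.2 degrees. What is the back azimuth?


back azimuth = (129.2 + 180) mod 360 = 309.2 degrees

309.2 degrees


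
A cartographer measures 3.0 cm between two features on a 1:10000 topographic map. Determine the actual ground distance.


ground = 3.0 cm * 10000 / 100 = 300.0 m

300.0 m


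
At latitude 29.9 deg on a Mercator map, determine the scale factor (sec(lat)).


SF = 1 / cos(29.9) = 1 / 0.866897 = 1.154

1.154


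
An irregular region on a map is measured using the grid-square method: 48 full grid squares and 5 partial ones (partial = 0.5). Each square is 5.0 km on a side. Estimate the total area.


effective squares = 48 + 5 * 0.5 = 50.5
area = 50.5 * 25.0 = 1262.5 km^2

1262.5 km^2


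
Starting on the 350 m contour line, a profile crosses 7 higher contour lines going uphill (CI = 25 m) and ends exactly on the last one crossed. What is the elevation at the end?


elevation = 350 + 7 * 25 = 525 m

525 m


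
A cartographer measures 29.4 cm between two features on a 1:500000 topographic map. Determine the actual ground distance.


ground = 29.4 cm * 500000 / 100 = 147000.0 m = 147.0 km

147.0 km


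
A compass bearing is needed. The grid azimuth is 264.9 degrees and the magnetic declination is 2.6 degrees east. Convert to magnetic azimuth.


magnetic azimuth = grid azimuth - declination (east +ve)
mag_az = 264.9 - 2.6 = 262.3 degrees

262.3 degrees


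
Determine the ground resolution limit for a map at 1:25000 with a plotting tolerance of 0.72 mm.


ground = 0.72 mm * 25000 / 1000 = 18.0 m

18.0 m


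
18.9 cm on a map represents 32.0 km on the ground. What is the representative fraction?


ground = 32.0 km = 3200000 cm; RF denominator = ground / map = 3200000 / 18.9 ≈ 169312; RF = 1:169312

1:169312


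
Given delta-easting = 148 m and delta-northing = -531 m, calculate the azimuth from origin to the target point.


az = atan2(148, -531) = 164.4 deg
adjusted to 0-360: 164.4 degrees

164.4 degrees


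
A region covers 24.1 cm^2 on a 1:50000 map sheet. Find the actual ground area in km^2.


ground_area = 24.1 * (50000/100)^2 = 6025000.0 m^2 = 6.025 km^2

6.025 km^2


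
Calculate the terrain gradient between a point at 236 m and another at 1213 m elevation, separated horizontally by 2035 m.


gradient = (1213 - 236) / 2035 = 977 / 2035 = 0.4801

0.4801


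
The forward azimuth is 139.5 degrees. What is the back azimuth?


back azimuth = (139.5 + 180) mod 360 = 319.5 degrees

319.5 degrees


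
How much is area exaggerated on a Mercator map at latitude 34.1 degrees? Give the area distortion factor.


area_distortion = 1/cos^2(34.1) = 1.458

1.458


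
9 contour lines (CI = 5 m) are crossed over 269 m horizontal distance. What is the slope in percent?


elevation change = 9 * 5 = 45 m
slope = 45 / 269 * 100 = 16.7%

16.7%


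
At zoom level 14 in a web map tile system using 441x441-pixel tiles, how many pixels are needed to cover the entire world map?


tiles per axis = 2^14 = 16384
total tiles = 16384^2 = 268435456
pixels per axis = 16384 * 441 = 7225344
total pixels = 7225344^2 = 52205595918336

52205595918336 pixels


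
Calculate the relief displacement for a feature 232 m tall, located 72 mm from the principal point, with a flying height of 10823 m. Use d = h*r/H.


d = h * r / H = 232 * 72 / 10823 = 1.54 mm

1.54 mm


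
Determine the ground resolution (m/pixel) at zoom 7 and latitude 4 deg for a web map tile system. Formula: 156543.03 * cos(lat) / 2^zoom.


res = 156543.03 * cos(4) / 2^7 = 156543.03 * 0.99756405 / 128 = 1220.01 m/pixel

1220.01 m/pixel


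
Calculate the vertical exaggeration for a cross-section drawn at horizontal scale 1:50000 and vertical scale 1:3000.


VE = horizontal_scale / vertical_scale = 50000 / 3000 ≈ 16.7

16.7x


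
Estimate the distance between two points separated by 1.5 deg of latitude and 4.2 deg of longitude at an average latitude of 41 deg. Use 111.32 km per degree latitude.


dlat_km = 1.5 * 111.32 = 166.98
dlon_km = 4.2 * 111.32 * cos(41) ≈ 352.86
dist = sqrt(166.98^2 + 352.86^2) ≈ 390.4 km

390.4 km


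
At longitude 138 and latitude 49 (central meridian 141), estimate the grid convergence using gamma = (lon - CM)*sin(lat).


gamma = (138 - 141) * sin(49) = -3 * 0.75471 = -2.264 degrees

-2.264 degrees


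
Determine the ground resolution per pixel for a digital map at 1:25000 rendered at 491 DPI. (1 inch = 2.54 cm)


pixel_cm = 2.54 / 491 ≈ 0.005173 cm
ground = pixel_cm * 25000 / 100 = 2.54 * 25000 / (491 * 100) = 63500 / 49100 ≈ 1.29 m

1.29 m


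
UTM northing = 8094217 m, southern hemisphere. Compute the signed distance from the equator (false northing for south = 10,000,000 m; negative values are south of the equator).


For southern: actual = 8094217 - 10000000 = -1905783 m

-1905783 m


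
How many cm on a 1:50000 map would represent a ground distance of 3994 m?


map_cm = 3994 * 100 / 50000 = 7.988 cm ≈ 7.99 cm

7.99 cm


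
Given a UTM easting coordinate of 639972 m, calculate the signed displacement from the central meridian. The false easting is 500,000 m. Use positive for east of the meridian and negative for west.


displacement = 639972 - 500000 = 139972 m

139972 m


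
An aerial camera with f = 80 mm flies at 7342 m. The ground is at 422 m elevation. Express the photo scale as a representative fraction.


scale = f / (H - h) = 80 mm / 6920 m = 80 / 6920000 = 1:86500

1:86500


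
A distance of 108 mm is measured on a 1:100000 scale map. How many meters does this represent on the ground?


ground = 108 mm * 100000 / 1000 = 10800.0 m

10800.0 m


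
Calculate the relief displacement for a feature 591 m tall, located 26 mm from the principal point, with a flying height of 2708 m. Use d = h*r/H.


d = h * r / H = 591 * 26 / 2708 = 5.67 mm

5.67 mm


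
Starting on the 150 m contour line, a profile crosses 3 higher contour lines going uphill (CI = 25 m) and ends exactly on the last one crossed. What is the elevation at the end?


elevation = 150 + 3 * 25 = 225 m

225 m


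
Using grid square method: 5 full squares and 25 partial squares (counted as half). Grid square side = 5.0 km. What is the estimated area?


effective squares = 5 + 25 * 0.5 = 17.5
area = 17.5 * 25.0 = 437.5 km^2

437.5 km^2


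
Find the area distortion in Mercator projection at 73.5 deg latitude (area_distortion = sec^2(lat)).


area_distortion = 1/cos^2(73.5) = 12.397

12.397


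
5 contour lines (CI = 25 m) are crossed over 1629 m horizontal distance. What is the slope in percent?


elevation change = 5 * 25 = 125 m
slope = 125 / 1629 * 100 = 7.7%

7.7%


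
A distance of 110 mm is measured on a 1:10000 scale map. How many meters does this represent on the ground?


ground = 110 mm * 10000 / 1000 = 1100.0 m

1100.0 m


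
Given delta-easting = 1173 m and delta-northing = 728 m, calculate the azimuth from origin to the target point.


az = atan2(1173, 728) = 58.2 deg
adjusted to 0-360: 58.2 degrees

58.2 degrees


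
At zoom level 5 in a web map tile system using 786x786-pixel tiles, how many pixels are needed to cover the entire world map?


tiles per axis = 2^5 = 32
total tiles = 32^2 = 1024
pixels per axis = 32 * 786 = 25152
total pixels = 25152^2 = 632623104

632623104 pixels


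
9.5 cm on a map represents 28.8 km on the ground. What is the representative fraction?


ground = 28.8 km = 2880000 cm; RF denominator = ground / map = 2880000 / 9.5 ≈ 303158; RF = 1:303158

1:303158


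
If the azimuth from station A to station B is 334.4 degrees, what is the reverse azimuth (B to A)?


back azimuth = (334.4 + 180) mod 360 = 154.4 degrees

154.4 degrees


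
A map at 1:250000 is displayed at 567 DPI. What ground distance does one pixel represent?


pixel_cm = 2.54 / 567 ≈ 0.00448 cm
ground = pixel_cm * 250000 / 100 = 2.54 * 250000 / (567 * 100) = 635000 / 56700 ≈ 11.2 m

11.2 m


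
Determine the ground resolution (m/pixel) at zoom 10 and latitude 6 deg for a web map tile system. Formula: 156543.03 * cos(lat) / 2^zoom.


res = 156543.03 * cos(6) / 2^10 = 156543.03 * 0.9945219 / 1024 = 152.04 m/pixel

152.04 m/pixel


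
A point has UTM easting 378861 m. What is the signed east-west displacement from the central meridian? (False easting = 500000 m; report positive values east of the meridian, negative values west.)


displacement = 378861 - 500000 = -121139 m

-121139 m


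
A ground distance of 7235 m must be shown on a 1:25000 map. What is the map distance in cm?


map_cm = 7235 * 100 / 25000 = 28.94 cm

28.94 cm


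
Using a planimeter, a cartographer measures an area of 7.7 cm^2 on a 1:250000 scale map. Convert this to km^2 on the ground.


ground_area = 7.7 * (250000/100)^2 = 48125000.0 m^2 = 48.125 km^2

48.125 km^2


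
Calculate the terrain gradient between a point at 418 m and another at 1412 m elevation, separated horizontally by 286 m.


gradient = (1412 - 418) / 286 = 994 / 286 = 3.4755

3.4755


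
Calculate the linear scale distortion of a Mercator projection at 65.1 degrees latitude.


SF = 1 / cos(65.1) = 1 / 0.421036 = 2.375

2.375


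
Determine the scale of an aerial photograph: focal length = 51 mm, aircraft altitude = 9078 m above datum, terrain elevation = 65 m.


scale = f / (H - h) = 51 mm / 9013 m = 51 / 9013000 = 1:176725

1:176725


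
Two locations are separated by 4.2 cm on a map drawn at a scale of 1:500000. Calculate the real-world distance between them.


ground = 4.2 cm * 500000 / 100 = 21000.0 m = 21.0 km

21.0 km


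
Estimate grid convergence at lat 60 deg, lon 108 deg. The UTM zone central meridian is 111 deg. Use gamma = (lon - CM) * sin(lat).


gamma = (108 - 111) * sin(60) = -3 * 0.866025 = -2.598 degrees

-2.598 degrees


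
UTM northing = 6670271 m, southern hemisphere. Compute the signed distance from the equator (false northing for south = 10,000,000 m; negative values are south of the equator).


For southern: actual = 6670271 - 10000000 = -3329729 m

-3329729 m


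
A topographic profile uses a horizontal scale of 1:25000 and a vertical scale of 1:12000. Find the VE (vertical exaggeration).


VE = horizontal_scale / vertical_scale = 25000 / 12000 ≈ 2.1

2.1x


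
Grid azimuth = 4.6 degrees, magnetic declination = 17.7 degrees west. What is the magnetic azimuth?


magnetic azimuth = grid azimuth - declination (east +ve)
mag_az = 4.6 - -17.7 = 22.3 degrees

22.3 degrees


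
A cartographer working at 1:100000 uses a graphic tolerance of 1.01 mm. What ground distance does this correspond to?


ground = 1.01 mm * 100000 / 1000 = 101.0 m

101.0 m


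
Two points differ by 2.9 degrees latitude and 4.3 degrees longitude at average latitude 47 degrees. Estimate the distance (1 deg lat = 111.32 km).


dlat_km = 2.9 * 111.32 = 322.828
dlon_km = 4.3 * 111.32 * cos(47) ≈ 326.456
dist = sqrt(322.828^2 + 326.456^2) ≈ 459.1 km

459.1 km


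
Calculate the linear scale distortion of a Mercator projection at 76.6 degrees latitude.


SF = 1 / cos(76.6) = 1 / 0.231748 = 4.315

4.315


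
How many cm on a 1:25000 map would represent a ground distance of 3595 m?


map_cm = 3595 * 100 / 25000 = 14.38 cm

14.38 cm


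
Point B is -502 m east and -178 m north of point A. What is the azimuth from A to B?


az = atan2(-502, -178) = -109.5 deg
adjusted to 0-360: 250.5 degrees

250.5 degrees


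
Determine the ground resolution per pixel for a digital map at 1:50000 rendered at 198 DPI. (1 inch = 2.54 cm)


pixel_cm = 2.54 / 198 ≈ 0.012828 cm
ground = pixel_cm * 50000 / 100 = 2.54 * 50000 / (198 * 100) = 127000 / 19800 ≈ 6.41 m

6.41 m


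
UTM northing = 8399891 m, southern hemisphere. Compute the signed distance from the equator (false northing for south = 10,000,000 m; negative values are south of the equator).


For southern: actual = 8399891 - 10000000 = -1600109 m

-1600109 m


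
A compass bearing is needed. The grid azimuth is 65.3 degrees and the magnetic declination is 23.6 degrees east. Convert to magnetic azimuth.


magnetic azimuth = grid azimuth - declination (east +ve)
mag_az = 65.3 - 23.6 = 41.7 degrees

41.7 degrees


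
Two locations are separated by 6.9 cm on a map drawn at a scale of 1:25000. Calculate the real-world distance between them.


ground = 6.9 cm * 25000 / 100 = 1725.0 m = 1.725 km

1.725 km


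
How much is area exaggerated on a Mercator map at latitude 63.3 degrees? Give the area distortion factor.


area_distortion = 1/cos^2(63.3) = 4.953

4.953


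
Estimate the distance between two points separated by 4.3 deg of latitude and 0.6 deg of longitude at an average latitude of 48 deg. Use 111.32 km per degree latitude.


dlat_km = 4.3 * 111.32 = 478.676
dlon_km = 0.6 * 111.32 * cos(48) ≈ 44.693
dist = sqrt(478.676^2 + 44.693^2) ≈ 480.8 km

480.8 km


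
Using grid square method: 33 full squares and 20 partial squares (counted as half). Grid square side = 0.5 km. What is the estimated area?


effective squares = 33 + 20 * 0.5 = 43.0
area = 43.0 * 0.25 = 10.75 km^2

10.75 km^2


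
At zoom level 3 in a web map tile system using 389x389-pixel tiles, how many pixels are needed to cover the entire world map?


tiles per axis = 2^3 = 8
total tiles = 8^2 = 64
pixels per axis = 8 * 389 = 3112
total pixels = 3112^2 = 9684544

9684544 pixels


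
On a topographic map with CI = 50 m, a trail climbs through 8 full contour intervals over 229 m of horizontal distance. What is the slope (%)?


elevation change = 8 * 50 = 400 m
slope = 400 / 229 * 100 = 174.7%

174.7%


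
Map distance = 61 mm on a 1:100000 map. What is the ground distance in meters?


ground = 61 mm * 100000 / 1000 = 6100.0 m

6100.0 m


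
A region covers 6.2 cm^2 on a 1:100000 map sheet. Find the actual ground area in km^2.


ground_area = 6.2 * (100000/100)^2 = 6200000.0 m^2 = 6.2 km^2

6.2 km^2


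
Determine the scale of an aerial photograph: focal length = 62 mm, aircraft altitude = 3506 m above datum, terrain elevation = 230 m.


scale = f / (H - h) = 62 mm / 3276 m = 62 / 3276000 = 1:52839

1:52839


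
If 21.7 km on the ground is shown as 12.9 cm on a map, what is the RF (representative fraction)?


ground = 21.7 km = 2170000 cm; RF denominator = ground / map = 2170000 / 12.9 ≈ 168217; RF = 1:168217

1:168217
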